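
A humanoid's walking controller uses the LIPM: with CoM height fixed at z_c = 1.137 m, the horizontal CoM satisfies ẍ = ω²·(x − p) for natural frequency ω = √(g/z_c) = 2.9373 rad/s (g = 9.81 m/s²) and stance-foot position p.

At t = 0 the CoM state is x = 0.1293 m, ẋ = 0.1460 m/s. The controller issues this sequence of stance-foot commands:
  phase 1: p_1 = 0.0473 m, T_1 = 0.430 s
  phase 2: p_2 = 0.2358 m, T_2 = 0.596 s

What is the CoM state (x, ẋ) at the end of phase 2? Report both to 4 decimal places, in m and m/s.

x = 1.0184, ẋ = 2.3902

phase 1: p=0.0473, T=0.430, ωT=1.263039, cosh=1.909472, sinh=1.626679; start (x,ẋ)=(0.129300, 0.146000) → end (x,ẋ)=(0.284732, 0.670583)
phase 2: p=0.2358, T=0.596, ωT=1.750631, cosh=2.965949, sinh=2.792285; start (x,ẋ)=(0.284732, 0.670583) → end (x,ẋ)=(1.018405, 2.390241)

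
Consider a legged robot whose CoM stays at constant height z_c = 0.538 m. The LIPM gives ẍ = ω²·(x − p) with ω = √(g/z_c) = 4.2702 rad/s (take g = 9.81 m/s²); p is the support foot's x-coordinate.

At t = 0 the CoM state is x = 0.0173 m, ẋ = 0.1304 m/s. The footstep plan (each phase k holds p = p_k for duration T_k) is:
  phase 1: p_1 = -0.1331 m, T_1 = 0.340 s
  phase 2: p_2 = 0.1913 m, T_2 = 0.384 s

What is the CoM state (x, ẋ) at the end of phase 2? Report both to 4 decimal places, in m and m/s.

phase 1: p=-0.1331, T=0.340, ωT=1.451868, cosh=2.252609, sinh=2.018476; start (x,ẋ)=(0.017300, 0.130400) → end (x,ẋ)=(0.267331, 1.590083)
phase 2: p=0.1913, T=0.384, ωT=1.639757, cosh=2.673972, sinh=2.479944; start (x,ẋ)=(0.267331, 1.590083) → end (x,ẋ)=(1.318055, 5.056994)

x = 1.3181, ẋ = 5.0570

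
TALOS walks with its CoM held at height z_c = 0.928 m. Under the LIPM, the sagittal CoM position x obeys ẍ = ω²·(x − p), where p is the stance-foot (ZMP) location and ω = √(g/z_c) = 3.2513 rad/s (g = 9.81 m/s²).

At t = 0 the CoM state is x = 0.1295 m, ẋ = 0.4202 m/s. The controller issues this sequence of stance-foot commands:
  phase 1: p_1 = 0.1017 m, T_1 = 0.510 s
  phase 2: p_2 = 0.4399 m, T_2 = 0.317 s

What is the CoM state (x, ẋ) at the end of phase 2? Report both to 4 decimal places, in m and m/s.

x = 1.0575, ẋ = 2.4228

phase 1: p=0.1017, T=0.510, ωT=1.658163, cosh=2.720073, sinh=2.529585; start (x,ẋ)=(0.129500, 0.420200) → end (x,ẋ)=(0.504243, 1.371614)
phase 2: p=0.4399, T=0.317, ωT=1.030662, cosh=1.579846, sinh=1.223075; start (x,ẋ)=(0.504243, 1.371614) → end (x,ẋ)=(1.057527, 2.422805)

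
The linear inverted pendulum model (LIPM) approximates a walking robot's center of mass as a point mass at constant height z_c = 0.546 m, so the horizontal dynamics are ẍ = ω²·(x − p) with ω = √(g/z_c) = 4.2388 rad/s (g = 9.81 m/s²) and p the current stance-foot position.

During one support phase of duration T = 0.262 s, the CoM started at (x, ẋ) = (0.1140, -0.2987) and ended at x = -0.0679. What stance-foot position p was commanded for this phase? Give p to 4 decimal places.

ωT = 4.2388·0.262 = 1.110566; cosh(ωT) = 1.682724, sinh(ωT) = 1.353351
x(T) = p + (x₀−p)·cosh(ωT) + (ẋ₀/ω)·sinh(ωT) ⇒ p·(1 − cosh) = x(T) − x₀·cosh − (ẋ₀/ω)·sinh
numerator   = -0.0679 − (0.1140)·1.682724 − (-0.2987/4.2388)·1.353351 = -0.164362
denominator = 1 − 1.682724 = -0.682724
p = -0.164362 / -0.682724 = 0.2407

p = 0.2407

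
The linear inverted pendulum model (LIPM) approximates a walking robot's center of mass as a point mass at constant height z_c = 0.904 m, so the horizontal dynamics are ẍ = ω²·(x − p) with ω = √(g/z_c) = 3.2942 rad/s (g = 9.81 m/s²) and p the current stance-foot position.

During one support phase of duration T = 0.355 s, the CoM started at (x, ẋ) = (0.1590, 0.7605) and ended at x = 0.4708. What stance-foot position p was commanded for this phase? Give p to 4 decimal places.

ωT = 3.2942·0.355 = 1.169441; cosh(ωT) = 1.765366, sinh(ωT) = 1.454826
x(T) = p + (x₀−p)·cosh(ωT) + (ẋ₀/ω)·sinh(ωT) ⇒ p·(1 − cosh) = x(T) − x₀·cosh − (ẋ₀/ω)·sinh
numerator   = 0.4708 − (0.1590)·1.765366 − (0.7605/3.2942)·1.454826 = -0.145755
denominator = 1 − 1.765366 = -0.765366
p = -0.145755 / -0.765366 = 0.1904

p = 0.1904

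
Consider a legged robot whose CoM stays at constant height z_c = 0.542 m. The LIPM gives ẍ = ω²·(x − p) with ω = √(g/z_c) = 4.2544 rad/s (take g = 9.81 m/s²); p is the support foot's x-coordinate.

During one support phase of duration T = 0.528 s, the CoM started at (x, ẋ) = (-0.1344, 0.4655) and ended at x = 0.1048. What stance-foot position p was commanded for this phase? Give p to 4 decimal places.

ωT = 4.2544·0.528 = 2.246323; cosh(ωT) = 4.779351, sinh(ωT) = 4.673564
x(T) = p + (x₀−p)·cosh(ωT) + (ẋ₀/ω)·sinh(ωT) ⇒ p·(1 − cosh) = x(T) − x₀·cosh − (ẋ₀/ω)·sinh
numerator   = 0.1048 − (-0.1344)·4.779351 − (0.4655/4.2544)·4.673564 = 0.235782
denominator = 1 − 4.779351 = -3.779351
p = 0.235782 / -3.779351 = -0.0624

p = -0.0624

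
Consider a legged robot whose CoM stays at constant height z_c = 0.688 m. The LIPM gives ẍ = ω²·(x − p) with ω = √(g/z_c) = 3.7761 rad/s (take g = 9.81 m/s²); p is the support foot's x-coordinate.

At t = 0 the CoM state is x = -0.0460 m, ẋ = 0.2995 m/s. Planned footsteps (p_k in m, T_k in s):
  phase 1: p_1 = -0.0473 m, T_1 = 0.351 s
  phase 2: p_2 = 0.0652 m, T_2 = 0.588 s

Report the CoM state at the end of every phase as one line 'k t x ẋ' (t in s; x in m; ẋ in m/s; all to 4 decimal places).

phase 1: p=-0.0473, T=0.351, ωT=1.325411, cosh=2.014713, sinh=1.749019; start (x,ẋ)=(-0.046000, 0.299500) → end (x,ẋ)=(0.094042, 0.611992)
phase 2: p=0.0652, T=0.588, ωT=2.220347, cosh=4.659548, sinh=4.550977; start (x,ẋ)=(0.094042, 0.611992) → end (x,ẋ)=(0.937167, 3.347255)

1 0.3510 0.0940 0.6120
2 0.9390 0.9372 3.3473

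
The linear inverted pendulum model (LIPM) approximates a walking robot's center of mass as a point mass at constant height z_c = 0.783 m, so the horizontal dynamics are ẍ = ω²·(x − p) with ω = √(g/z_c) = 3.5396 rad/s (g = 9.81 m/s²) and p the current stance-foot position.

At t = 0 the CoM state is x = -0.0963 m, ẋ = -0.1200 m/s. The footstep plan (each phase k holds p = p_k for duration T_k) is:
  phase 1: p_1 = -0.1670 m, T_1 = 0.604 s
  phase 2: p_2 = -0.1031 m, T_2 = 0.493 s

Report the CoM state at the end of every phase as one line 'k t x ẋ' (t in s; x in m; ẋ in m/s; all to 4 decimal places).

1 0.6040 -0.0048 0.5305
2 1.0970 0.6030 2.5313

phase 1: p=-0.1670, T=0.604, ωT=2.137918, cosh=4.299832, sinh=4.181932; start (x,ẋ)=(-0.096300, -0.120000) → end (x,ẋ)=(-0.004778, 0.530547)
phase 2: p=-0.1031, T=0.493, ωT=1.745023, cosh=2.950337, sinh=2.775696; start (x,ẋ)=(-0.004778, 0.530547) → end (x,ẋ)=(0.603029, 2.531290)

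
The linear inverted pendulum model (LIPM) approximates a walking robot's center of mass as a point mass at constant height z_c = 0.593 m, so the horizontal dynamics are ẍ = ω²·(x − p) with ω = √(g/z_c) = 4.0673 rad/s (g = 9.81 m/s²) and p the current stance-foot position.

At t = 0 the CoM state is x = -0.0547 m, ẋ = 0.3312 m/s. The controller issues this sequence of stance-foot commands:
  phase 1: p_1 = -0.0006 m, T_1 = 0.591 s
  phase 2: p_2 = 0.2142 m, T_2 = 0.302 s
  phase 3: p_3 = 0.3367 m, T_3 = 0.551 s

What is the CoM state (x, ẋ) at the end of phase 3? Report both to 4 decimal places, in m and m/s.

phase 1: p=-0.0006, T=0.591, ωT=2.403774, cosh=5.577618, sinh=5.487242; start (x,ẋ)=(-0.054700, 0.331200) → end (x,ẋ)=(0.144477, 0.639889)
phase 2: p=0.2142, T=0.302, ωT=1.228325, cosh=1.854143, sinh=1.561360; start (x,ẋ)=(0.144477, 0.639889) → end (x,ẋ)=(0.330564, 0.743666)
phase 3: p=0.3367, T=0.551, ωT=2.241082, cosh=4.754923, sinh=4.648580; start (x,ẋ)=(0.330564, 0.743666) → end (x,ẋ)=(1.157474, 3.420070)

x = 1.1575, ẋ = 3.4201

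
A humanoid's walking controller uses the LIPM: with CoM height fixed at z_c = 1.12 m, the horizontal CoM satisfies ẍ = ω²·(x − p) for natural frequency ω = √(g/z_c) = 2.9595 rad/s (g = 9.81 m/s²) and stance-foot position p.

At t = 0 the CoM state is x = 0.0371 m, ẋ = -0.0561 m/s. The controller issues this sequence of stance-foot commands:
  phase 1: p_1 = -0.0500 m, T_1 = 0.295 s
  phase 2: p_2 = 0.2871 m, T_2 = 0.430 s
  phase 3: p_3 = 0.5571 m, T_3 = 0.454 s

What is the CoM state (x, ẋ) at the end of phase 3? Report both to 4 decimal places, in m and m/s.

x = -1.1964, ẋ = -4.9176

phase 1: p=-0.0500, T=0.295, ωT=0.873052, cosh=1.405941, sinh=0.988267; start (x,ẋ)=(0.037100, -0.056100) → end (x,ẋ)=(0.053724, 0.175875)
phase 2: p=0.2871, T=0.430, ωT=1.272585, cosh=1.925088, sinh=1.644981; start (x,ẋ)=(0.053724, 0.175875) → end (x,ẋ)=(-0.064413, -0.797575)
phase 3: p=0.5571, T=0.454, ωT=1.343613, cosh=2.046884, sinh=1.785983; start (x,ẋ)=(-0.064413, -0.797575) → end (x,ẋ)=(-1.196381, -4.917622)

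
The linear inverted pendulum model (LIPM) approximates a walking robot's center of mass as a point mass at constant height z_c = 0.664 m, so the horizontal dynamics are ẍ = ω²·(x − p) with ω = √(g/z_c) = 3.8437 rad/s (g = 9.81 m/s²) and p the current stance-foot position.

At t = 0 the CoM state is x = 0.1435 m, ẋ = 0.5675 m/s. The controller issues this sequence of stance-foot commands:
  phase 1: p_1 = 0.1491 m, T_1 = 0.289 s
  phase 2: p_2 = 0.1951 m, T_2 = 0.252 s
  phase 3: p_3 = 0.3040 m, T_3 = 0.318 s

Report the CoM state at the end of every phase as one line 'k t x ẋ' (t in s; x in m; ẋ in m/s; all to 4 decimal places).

1 0.2890 0.3396 0.9260
2 0.5410 0.6844 2.0214
3 0.8590 1.8210 5.9955

phase 1: p=0.1491, T=0.289, ωT=1.110829, cosh=1.683081, sinh=1.353795; start (x,ẋ)=(0.143500, 0.567500) → end (x,ẋ)=(0.339555, 0.926008)
phase 2: p=0.1951, T=0.252, ωT=0.968612, cosh=1.506948, sinh=1.127339; start (x,ẋ)=(0.339555, 0.926008) → end (x,ẋ)=(0.684380, 2.021391)
phase 3: p=0.3040, T=0.318, ωT=1.222297, cosh=1.844764, sinh=1.550211; start (x,ẋ)=(0.684380, 2.021391) → end (x,ẋ)=(1.820962, 5.995498)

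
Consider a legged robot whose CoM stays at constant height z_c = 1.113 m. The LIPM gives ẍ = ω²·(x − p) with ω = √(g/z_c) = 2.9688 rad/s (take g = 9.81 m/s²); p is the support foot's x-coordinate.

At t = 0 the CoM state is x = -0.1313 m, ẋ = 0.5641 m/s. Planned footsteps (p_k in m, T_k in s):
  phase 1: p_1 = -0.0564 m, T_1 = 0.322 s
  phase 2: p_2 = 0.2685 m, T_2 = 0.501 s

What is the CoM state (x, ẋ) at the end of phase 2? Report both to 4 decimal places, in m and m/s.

phase 1: p=-0.0564, T=0.322, ωT=0.955954, cosh=1.492798, sinh=1.108352; start (x,ẋ)=(-0.131300, 0.564100) → end (x,ẋ)=(0.042387, 0.595630)
phase 2: p=0.2685, T=0.501, ωT=1.487369, cosh=2.325701, sinh=2.099735; start (x,ẋ)=(0.042387, 0.595630) → end (x,ẋ)=(0.163898, -0.024261)

x = 0.1639, ẋ = -0.0243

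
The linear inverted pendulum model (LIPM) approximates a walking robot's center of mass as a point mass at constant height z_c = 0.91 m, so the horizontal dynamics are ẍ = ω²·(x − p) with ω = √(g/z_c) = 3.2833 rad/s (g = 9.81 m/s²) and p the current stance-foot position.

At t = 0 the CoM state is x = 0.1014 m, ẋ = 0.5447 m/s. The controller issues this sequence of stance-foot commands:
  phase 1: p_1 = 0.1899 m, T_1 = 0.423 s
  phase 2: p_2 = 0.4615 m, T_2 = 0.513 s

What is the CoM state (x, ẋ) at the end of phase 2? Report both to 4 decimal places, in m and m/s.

x = 0.5349, ẋ = 0.4452

phase 1: p=0.1899, T=0.423, ωT=1.388836, cosh=2.129772, sinh=1.880407; start (x,ẋ)=(0.101400, 0.544700) → end (x,ẋ)=(0.313375, 0.613693)
phase 2: p=0.4615, T=0.513, ωT=1.684333, cosh=2.787212, sinh=2.601643; start (x,ẋ)=(0.313375, 0.613693) → end (x,ẋ)=(0.534927, 0.445212)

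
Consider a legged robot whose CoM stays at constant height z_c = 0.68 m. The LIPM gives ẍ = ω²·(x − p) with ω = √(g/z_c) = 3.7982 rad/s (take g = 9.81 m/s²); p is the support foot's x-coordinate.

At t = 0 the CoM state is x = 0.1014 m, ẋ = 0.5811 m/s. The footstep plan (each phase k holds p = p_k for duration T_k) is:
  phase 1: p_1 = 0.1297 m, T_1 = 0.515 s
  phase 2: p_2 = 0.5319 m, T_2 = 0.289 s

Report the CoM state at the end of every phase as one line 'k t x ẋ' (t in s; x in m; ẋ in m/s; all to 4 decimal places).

phase 1: p=0.1297, T=0.515, ωT=1.956073, cosh=3.606458, sinh=3.465045; start (x,ẋ)=(0.101400, 0.581100) → end (x,ẋ)=(0.557767, 1.723258)
phase 2: p=0.5319, T=0.289, ωT=1.097680, cosh=1.665424, sinh=1.331780; start (x,ẋ)=(0.557767, 1.723258) → end (x,ẋ)=(1.179213, 3.000799)

1 0.5150 0.5578 1.7233
2 0.8040 1.1792 3.0008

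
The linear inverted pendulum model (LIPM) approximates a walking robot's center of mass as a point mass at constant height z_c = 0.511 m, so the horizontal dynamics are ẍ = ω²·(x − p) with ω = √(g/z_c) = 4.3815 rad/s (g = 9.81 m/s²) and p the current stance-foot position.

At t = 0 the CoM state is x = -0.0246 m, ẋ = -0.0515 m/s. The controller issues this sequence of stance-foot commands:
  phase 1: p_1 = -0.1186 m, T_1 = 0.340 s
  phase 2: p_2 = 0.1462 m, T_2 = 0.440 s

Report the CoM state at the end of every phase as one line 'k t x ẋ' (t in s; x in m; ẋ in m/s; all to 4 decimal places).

phase 1: p=-0.1186, T=0.340, ωT=1.489710, cosh=2.330623, sinh=2.105185; start (x,ẋ)=(-0.024600, -0.051500) → end (x,ẋ)=(0.075734, 0.747017)
phase 2: p=0.1462, T=0.440, ωT=1.927860, cosh=3.510121, sinh=3.364662; start (x,ẋ)=(0.075734, 0.747017) → end (x,ẋ)=(0.472509, 1.583295)

1 0.3400 0.0757 0.7470
2 0.7800 0.4725 1.5833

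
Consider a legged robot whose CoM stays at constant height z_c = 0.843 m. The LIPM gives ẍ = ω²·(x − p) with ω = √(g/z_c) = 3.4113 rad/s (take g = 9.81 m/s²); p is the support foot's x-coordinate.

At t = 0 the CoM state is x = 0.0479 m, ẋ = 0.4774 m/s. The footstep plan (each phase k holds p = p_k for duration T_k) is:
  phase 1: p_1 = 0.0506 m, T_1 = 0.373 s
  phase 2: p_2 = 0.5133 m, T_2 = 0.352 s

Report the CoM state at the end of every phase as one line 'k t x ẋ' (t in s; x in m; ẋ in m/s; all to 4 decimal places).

1 0.3730 0.2756 0.9038
2 0.7250 0.4828 0.4122

phase 1: p=0.0506, T=0.373, ωT=1.272415, cosh=1.924808, sinh=1.644654; start (x,ẋ)=(0.047900, 0.477400) → end (x,ẋ)=(0.275567, 0.903755)
phase 2: p=0.5133, T=0.352, ωT=1.200778, cosh=1.811830, sinh=1.510870; start (x,ẋ)=(0.275567, 0.903755) → end (x,ẋ)=(0.482842, 0.412167)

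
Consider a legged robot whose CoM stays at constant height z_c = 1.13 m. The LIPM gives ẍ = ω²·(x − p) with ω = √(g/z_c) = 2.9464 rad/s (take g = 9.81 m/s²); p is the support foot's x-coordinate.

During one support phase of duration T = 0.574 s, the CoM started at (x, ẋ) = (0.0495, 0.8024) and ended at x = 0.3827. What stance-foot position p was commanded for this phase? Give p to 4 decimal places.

ωT = 2.9464·0.574 = 1.691234; cosh(ωT) = 2.805231, sinh(ωT) = 2.620939
x(T) = p + (x₀−p)·cosh(ωT) + (ẋ₀/ω)·sinh(ωT) ⇒ p·(1 − cosh) = x(T) − x₀·cosh − (ẋ₀/ω)·sinh
numerator   = 0.3827 − (0.0495)·2.805231 − (0.8024/2.9464)·2.620939 = -0.469925
denominator = 1 − 2.805231 = -1.805231
p = -0.469925 / -1.805231 = 0.2603

p = 0.2603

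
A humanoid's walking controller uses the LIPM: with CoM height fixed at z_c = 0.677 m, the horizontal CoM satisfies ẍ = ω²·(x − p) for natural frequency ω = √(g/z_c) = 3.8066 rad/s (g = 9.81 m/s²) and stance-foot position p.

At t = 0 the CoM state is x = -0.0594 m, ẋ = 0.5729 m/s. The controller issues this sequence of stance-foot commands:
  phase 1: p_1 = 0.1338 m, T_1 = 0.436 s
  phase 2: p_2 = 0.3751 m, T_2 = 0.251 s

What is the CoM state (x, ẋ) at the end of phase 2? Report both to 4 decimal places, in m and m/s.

phase 1: p=0.1338, T=0.436, ωT=1.659678, cosh=2.723908, sinh=2.533708; start (x,ẋ)=(-0.059400, 0.572900) → end (x,ẋ)=(-0.011132, -0.302851)
phase 2: p=0.3751, T=0.251, ωT=0.955457, cosh=1.492247, sinh=1.107610; start (x,ẋ)=(-0.011132, -0.302851) → end (x,ẋ)=(-0.289374, -2.080369)

x = -0.2894, ẋ = -2.0804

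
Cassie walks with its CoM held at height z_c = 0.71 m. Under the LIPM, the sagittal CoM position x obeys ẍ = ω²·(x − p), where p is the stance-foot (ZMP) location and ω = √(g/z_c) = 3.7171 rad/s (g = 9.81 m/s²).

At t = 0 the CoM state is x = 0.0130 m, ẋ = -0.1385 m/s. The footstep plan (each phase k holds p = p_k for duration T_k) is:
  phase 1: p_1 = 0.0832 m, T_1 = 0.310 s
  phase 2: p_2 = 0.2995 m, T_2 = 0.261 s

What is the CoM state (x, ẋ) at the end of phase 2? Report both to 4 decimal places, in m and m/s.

x = -0.4775, ẋ = -2.5689

phase 1: p=0.0832, T=0.310, ωT=1.152301, cosh=1.740689, sinh=1.424780; start (x,ẋ)=(0.013000, -0.138500) → end (x,ẋ)=(-0.092084, -0.612868)
phase 2: p=0.2995, T=0.261, ωT=0.970163, cosh=1.508698, sinh=1.129677; start (x,ẋ)=(-0.092084, -0.612868) → end (x,ẋ)=(-0.477541, -2.568941)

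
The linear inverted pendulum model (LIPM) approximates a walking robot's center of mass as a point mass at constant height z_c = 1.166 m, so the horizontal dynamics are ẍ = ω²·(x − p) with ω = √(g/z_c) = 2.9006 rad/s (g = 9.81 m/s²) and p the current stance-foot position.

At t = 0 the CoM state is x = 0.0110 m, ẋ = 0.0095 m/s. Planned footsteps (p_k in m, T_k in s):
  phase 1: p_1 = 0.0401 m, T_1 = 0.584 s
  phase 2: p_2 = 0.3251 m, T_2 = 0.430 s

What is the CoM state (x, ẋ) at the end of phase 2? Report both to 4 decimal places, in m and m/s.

x = -0.4573, ẋ = -2.0268

phase 1: p=0.0401, T=0.584, ωT=1.693950, cosh=2.812362, sinh=2.628570; start (x,ẋ)=(0.011000, 0.009500) → end (x,ẋ)=(-0.033131, -0.195153)
phase 2: p=0.3251, T=0.430, ωT=1.247258, cosh=1.884039, sinh=1.596747; start (x,ẋ)=(-0.033131, -0.195153) → end (x,ẋ)=(-0.457250, -2.026831)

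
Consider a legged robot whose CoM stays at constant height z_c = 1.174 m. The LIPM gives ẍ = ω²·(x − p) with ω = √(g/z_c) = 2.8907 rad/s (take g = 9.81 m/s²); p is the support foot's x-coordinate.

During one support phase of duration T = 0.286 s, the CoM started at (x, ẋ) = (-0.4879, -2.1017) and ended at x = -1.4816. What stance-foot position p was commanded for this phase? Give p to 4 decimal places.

ωT = 2.8907·0.286 = 0.826740; cosh(ωT) = 1.361664, sinh(ωT) = 0.924191
x(T) = p + (x₀−p)·cosh(ωT) + (ẋ₀/ω)·sinh(ωT) ⇒ p·(1 − cosh) = x(T) − x₀·cosh − (ẋ₀/ω)·sinh
numerator   = -1.4816 − (-0.4879)·1.361664 − (-2.1017/2.8907)·0.924191 = -0.145306
denominator = 1 − 1.361664 = -0.361664
p = -0.145306 / -0.361664 = 0.4018

p = 0.4018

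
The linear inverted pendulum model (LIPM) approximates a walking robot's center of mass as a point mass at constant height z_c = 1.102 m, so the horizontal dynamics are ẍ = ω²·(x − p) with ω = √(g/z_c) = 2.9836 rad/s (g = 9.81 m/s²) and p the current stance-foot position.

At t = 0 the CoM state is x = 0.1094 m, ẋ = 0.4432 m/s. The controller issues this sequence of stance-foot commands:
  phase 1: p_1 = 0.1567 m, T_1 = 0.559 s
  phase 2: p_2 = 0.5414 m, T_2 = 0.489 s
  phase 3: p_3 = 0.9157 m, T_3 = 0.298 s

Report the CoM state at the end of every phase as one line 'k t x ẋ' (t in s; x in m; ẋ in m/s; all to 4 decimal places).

phase 1: p=0.1567, T=0.559, ωT=1.667832, cosh=2.744661, sinh=2.556005; start (x,ẋ)=(0.109400, 0.443200) → end (x,ẋ)=(0.406560, 0.855719)
phase 2: p=0.5414, T=0.489, ωT=1.458980, cosh=2.267022, sinh=2.034549; start (x,ẋ)=(0.406560, 0.855719) → end (x,ẋ)=(0.819240, 1.121420)
phase 3: p=0.9157, T=0.298, ωT=0.889113, cosh=1.421995, sinh=1.010975; start (x,ẋ)=(0.819240, 1.121420) → end (x,ẋ)=(1.158520, 1.303695)

1 0.5590 0.4066 0.8557
2 1.0480 0.8192 1.1214
3 1.3460 1.1585 1.3037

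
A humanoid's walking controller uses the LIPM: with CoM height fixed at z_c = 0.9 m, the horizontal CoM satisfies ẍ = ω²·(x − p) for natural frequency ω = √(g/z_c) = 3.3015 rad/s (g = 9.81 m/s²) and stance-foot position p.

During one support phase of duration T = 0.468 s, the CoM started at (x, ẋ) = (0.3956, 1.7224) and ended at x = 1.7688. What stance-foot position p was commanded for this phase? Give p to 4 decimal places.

p = 0.2537

ωT = 3.3015·0.468 = 1.545102; cosh(ωT) = 2.450870, sinh(ωT) = 2.237580
x(T) = p + (x₀−p)·cosh(ωT) + (ẋ₀/ω)·sinh(ωT) ⇒ p·(1 − cosh) = x(T) − x₀·cosh − (ẋ₀/ω)·sinh
numerator   = 1.7688 − (0.3956)·2.450870 − (1.7224/3.3015)·2.237580 = -0.368115
denominator = 1 − 2.450870 = -1.450870
p = -0.368115 / -1.450870 = 0.2537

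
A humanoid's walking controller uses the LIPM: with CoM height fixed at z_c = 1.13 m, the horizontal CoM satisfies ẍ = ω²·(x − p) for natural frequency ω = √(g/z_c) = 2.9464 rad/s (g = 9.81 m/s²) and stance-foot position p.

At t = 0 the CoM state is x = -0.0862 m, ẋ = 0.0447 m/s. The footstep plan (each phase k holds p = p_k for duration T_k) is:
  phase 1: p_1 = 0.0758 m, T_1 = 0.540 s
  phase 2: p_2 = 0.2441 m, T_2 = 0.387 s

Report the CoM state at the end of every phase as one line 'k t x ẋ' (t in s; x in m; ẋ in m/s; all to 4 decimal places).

1 0.5400 -0.3026 -1.0087
2 0.9270 -1.1789 -4.0002

phase 1: p=0.0758, T=0.540, ωT=1.591056, cosh=2.556320, sinh=2.352610; start (x,ẋ)=(-0.086200, 0.044700) → end (x,ẋ)=(-0.302632, -1.008673)
phase 2: p=0.2441, T=0.387, ωT=1.140257, cosh=1.723654, sinh=1.403917; start (x,ẋ)=(-0.302632, -1.008673) → end (x,ẋ)=(-1.178895, -4.000162)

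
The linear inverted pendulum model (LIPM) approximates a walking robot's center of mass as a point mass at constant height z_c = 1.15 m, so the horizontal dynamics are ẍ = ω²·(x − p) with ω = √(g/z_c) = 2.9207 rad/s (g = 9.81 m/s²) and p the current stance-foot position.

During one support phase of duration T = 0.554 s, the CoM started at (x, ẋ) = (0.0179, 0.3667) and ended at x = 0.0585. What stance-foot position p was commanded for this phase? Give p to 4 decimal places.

p = 0.1805

ωT = 2.9207·0.554 = 1.618068; cosh(ωT) = 2.620809, sinh(ωT) = 2.422527
x(T) = p + (x₀−p)·cosh(ωT) + (ẋ₀/ω)·sinh(ωT) ⇒ p·(1 − cosh) = x(T) − x₀·cosh − (ẋ₀/ω)·sinh
numerator   = 0.0585 − (0.0179)·2.620809 − (0.3667/2.9207)·2.422527 = -0.292566
denominator = 1 − 2.620809 = -1.620809
p = -0.292566 / -1.620809 = 0.1805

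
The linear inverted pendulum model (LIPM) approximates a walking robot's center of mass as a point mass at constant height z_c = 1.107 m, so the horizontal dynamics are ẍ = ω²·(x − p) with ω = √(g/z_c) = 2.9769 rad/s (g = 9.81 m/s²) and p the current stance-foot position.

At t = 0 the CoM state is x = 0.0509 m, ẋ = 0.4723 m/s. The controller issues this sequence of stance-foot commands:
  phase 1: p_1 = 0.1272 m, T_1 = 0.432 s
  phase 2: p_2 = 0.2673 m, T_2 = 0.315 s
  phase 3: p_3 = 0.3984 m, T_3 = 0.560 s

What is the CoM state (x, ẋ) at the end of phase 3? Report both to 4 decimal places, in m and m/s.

x = 1.0992, ẋ = 2.2052

phase 1: p=0.1272, T=0.432, ωT=1.286021, cosh=1.947364, sinh=1.670996; start (x,ẋ)=(0.050900, 0.472300) → end (x,ẋ)=(0.243728, 0.540194)
phase 2: p=0.2673, T=0.315, ωT=0.937724, cosh=1.472839, sinh=1.081321; start (x,ẋ)=(0.243728, 0.540194) → end (x,ẋ)=(0.428801, 0.719741)
phase 3: p=0.3984, T=0.560, ωT=1.667064, cosh=2.742697, sinh=2.553897; start (x,ẋ)=(0.428801, 0.719741) → end (x,ẋ)=(1.099250, 2.205160)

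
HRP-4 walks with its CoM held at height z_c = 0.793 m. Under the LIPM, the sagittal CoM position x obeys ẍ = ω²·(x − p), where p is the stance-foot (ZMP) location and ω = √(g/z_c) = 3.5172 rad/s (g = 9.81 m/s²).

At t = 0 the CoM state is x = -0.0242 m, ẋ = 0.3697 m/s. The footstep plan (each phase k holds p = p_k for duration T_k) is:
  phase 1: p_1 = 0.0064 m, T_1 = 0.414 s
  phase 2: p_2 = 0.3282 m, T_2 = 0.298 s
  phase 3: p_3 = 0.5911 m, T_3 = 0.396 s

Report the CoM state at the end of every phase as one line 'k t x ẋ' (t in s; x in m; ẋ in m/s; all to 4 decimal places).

1 0.4140 0.1504 0.6177
2 0.7120 0.2631 0.2069
3 1.1080 0.0012 -1.7368

phase 1: p=0.0064, T=0.414, ωT=1.456121, cosh=2.261214, sinh=2.028075; start (x,ẋ)=(-0.024200, 0.369700) → end (x,ẋ)=(0.150382, 0.617696)
phase 2: p=0.3282, T=0.298, ωT=1.048126, cosh=1.601447, sinh=1.250853; start (x,ẋ)=(0.150382, 0.617696) → end (x,ẋ)=(0.263111, 0.206897)
phase 3: p=0.5911, T=0.396, ωT=1.392811, cosh=2.137264, sinh=1.888888; start (x,ẋ)=(0.263111, 0.206897) → end (x,ẋ)=(0.001213, -1.736835)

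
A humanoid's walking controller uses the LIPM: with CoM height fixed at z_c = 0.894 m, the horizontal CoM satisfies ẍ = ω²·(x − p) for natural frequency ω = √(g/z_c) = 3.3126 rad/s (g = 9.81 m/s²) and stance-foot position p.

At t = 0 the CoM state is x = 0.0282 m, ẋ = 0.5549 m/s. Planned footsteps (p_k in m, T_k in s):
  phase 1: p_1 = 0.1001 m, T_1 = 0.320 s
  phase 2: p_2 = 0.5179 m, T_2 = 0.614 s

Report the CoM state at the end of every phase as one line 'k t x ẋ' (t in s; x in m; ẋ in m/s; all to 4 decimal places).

phase 1: p=0.1001, T=0.320, ωT=1.060032, cosh=1.616454, sinh=1.270009; start (x,ẋ)=(0.028200, 0.554900) → end (x,ẋ)=(0.196619, 0.594485)
phase 2: p=0.5179, T=0.614, ωT=2.033936, cosh=3.887469, sinh=3.756649; start (x,ẋ)=(0.196619, 0.594485) → end (x,ẋ)=(-0.056897, -1.687073)

1 0.3200 0.1966 0.5945
2 0.9340 -0.0569 -1.6871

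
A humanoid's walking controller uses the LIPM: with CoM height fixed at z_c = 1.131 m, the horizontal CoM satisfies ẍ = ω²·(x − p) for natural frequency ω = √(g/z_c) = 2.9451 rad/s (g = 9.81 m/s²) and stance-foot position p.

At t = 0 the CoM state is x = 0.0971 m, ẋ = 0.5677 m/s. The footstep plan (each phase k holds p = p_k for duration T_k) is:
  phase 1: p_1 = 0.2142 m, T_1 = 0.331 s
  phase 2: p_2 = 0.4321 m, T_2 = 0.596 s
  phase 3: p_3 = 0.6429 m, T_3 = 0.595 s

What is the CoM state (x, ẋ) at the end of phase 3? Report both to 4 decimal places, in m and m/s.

phase 1: p=0.2142, T=0.331, ωT=0.974828, cosh=1.513984, sinh=1.136727; start (x,ẋ)=(0.097100, 0.567700) → end (x,ẋ)=(0.256029, 0.467464)
phase 2: p=0.4321, T=0.596, ωT=1.755280, cosh=2.978962, sinh=2.806103; start (x,ẋ)=(0.256029, 0.467464) → end (x,ẋ)=(0.352993, -0.062537)
phase 3: p=0.6429, T=0.595, ωT=1.752334, cosh=2.970711, sinh=2.797342; start (x,ẋ)=(0.352993, -0.062537) → end (x,ẋ)=(-0.277730, -2.574165)

x = -0.2777, ẋ = -2.5742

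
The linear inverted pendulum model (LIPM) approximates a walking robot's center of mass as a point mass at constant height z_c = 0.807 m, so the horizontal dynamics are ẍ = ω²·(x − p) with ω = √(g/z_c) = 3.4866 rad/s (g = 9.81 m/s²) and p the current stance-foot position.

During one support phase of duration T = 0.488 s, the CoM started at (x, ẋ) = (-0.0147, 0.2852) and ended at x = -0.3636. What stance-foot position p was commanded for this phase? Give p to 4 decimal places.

p = 0.2940

ωT = 3.4866·0.488 = 1.701461; cosh(ωT) = 2.832183, sinh(ωT) = 2.649766
x(T) = p + (x₀−p)·cosh(ωT) + (ẋ₀/ω)·sinh(ωT) ⇒ p·(1 − cosh) = x(T) − x₀·cosh − (ẋ₀/ω)·sinh
numerator   = -0.3636 − (-0.0147)·2.832183 − (0.2852/3.4866)·2.649766 = -0.538715
denominator = 1 − 2.832183 = -1.832183
p = -0.538715 / -1.832183 = 0.2940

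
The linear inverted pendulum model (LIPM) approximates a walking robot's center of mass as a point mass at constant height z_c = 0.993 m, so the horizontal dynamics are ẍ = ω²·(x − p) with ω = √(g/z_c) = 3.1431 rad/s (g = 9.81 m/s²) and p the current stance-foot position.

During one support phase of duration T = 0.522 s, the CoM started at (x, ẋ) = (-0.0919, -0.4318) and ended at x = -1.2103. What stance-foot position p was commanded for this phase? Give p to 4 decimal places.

ωT = 3.1431·0.522 = 1.640698; cosh(ωT) = 2.676307, sinh(ωT) = 2.482463
x(T) = p + (x₀−p)·cosh(ωT) + (ẋ₀/ω)·sinh(ωT) ⇒ p·(1 − cosh) = x(T) − x₀·cosh − (ẋ₀/ω)·sinh
numerator   = -1.2103 − (-0.0919)·2.676307 − (-0.4318/3.1431)·2.482463 = -0.623306
denominator = 1 − 2.676307 = -1.676307
p = -0.623306 / -1.676307 = 0.3718

p = 0.3718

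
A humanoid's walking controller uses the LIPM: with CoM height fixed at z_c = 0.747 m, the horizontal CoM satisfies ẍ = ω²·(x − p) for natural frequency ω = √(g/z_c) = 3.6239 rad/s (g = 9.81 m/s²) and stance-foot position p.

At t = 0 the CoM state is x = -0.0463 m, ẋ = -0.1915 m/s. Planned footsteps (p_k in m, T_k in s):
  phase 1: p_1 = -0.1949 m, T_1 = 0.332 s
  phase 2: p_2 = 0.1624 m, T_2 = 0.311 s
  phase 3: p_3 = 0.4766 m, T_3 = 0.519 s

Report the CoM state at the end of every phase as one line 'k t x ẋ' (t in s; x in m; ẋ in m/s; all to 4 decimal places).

1 0.3320 -0.0052 0.4683
2 0.6430 0.0551 -0.0404
3 1.1620 -0.9735 -5.0284

phase 1: p=-0.1949, T=0.332, ωT=1.203135, cosh=1.815396, sinh=1.515145; start (x,ẋ)=(-0.046300, -0.191500) → end (x,ẋ)=(-0.005198, 0.468275)
phase 2: p=0.1624, T=0.311, ωT=1.127033, cosh=1.705239, sinh=1.381246; start (x,ẋ)=(-0.005198, 0.468275) → end (x,ẋ)=(0.055088, -0.040390)
phase 3: p=0.4766, T=0.519, ωT=1.880804, cosh=3.355622, sinh=3.203155; start (x,ẋ)=(0.055088, -0.040390) → end (x,ẋ)=(-0.973536, -5.028409)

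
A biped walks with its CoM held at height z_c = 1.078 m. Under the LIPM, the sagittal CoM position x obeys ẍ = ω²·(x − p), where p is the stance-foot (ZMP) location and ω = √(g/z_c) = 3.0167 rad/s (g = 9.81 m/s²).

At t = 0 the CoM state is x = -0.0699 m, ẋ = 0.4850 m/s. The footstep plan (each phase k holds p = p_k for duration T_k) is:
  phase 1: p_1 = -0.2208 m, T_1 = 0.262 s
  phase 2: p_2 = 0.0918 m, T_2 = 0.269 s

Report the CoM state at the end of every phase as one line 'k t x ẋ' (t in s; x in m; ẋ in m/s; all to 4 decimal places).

1 0.2620 0.1205 1.0430
2 0.5310 0.4428 1.4838

phase 1: p=-0.2208, T=0.262, ωT=0.790375, cosh=1.328949, sinh=0.875275; start (x,ẋ)=(-0.069900, 0.485000) → end (x,ẋ)=(0.120458, 1.042983)
phase 2: p=0.0918, T=0.269, ωT=0.811492, cosh=1.347730, sinh=0.903535; start (x,ẋ)=(0.120458, 1.042983) → end (x,ẋ)=(0.442808, 1.483772)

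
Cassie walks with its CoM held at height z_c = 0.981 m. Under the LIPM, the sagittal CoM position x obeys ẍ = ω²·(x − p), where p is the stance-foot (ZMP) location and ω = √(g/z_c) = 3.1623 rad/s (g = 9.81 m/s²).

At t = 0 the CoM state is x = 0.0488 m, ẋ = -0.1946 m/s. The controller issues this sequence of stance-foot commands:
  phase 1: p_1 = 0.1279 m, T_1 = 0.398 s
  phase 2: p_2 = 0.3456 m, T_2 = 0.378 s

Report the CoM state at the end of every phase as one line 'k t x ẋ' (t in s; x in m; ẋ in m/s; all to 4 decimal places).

1 0.3980 -0.1221 -0.7750
2 0.7760 -0.8659 -3.6181

phase 1: p=0.1279, T=0.398, ωT=1.258595, cosh=1.902263, sinh=1.618210; start (x,ẋ)=(0.048800, -0.194600) → end (x,ẋ)=(-0.122150, -0.774956)
phase 2: p=0.3456, T=0.378, ωT=1.195349, cosh=1.803655, sinh=1.501057; start (x,ẋ)=(-0.122150, -0.774956) → end (x,ẋ)=(-0.865909, -3.618064)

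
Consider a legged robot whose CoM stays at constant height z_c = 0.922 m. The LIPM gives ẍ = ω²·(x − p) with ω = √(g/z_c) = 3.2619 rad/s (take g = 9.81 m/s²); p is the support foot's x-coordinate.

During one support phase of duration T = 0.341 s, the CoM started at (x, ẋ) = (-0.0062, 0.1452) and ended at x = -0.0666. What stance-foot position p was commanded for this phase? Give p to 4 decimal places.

ωT = 3.2619·0.341 = 1.112308; cosh(ωT) = 1.685084, sinh(ωT) = 1.356285
x(T) = p + (x₀−p)·cosh(ωT) + (ẋ₀/ω)·sinh(ωT) ⇒ p·(1 − cosh) = x(T) − x₀·cosh − (ẋ₀/ω)·sinh
numerator   = -0.0666 − (-0.0062)·1.685084 − (0.1452/3.2619)·1.356285 = -0.116526
denominator = 1 − 1.685084 = -0.685084
p = -0.116526 / -0.685084 = 0.1701

p = 0.1701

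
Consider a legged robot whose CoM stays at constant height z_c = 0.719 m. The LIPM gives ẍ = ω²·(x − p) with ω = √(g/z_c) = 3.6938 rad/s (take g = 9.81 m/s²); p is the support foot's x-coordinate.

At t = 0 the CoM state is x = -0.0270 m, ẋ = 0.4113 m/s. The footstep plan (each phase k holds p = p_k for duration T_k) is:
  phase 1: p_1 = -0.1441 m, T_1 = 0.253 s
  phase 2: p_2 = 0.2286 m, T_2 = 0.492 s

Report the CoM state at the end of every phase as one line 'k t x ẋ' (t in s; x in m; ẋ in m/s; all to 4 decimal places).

1 0.2530 0.1478 1.0700
2 0.7450 0.8416 2.4865

phase 1: p=-0.1441, T=0.253, ωT=0.934531, cosh=1.469395, sinh=1.076625; start (x,ẋ)=(-0.027000, 0.411300) → end (x,ẋ)=(0.147847, 1.070050)
phase 2: p=0.2286, T=0.492, ωT=1.817350, cosh=3.158989, sinh=2.996533; start (x,ẋ)=(0.147847, 1.070050) → end (x,ẋ)=(0.841562, 2.486454)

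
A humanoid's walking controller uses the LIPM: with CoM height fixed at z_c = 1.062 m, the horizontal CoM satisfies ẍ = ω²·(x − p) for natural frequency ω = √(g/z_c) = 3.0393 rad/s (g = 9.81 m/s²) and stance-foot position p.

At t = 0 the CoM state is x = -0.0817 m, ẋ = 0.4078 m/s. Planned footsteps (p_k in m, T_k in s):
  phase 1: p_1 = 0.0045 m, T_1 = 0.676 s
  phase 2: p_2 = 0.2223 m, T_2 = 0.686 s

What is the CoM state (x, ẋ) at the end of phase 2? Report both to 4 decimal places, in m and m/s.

x = 0.8368, ẋ = 1.9605

phase 1: p=0.0045, T=0.676, ωT=2.054567, cosh=3.965803, sinh=3.837654; start (x,ẋ)=(-0.081700, 0.407800) → end (x,ẋ)=(0.177567, 0.611836)
phase 2: p=0.2223, T=0.686, ωT=2.084960, cosh=4.084290, sinh=3.959978; start (x,ẋ)=(0.177567, 0.611836) → end (x,ẋ)=(0.836776, 1.960536)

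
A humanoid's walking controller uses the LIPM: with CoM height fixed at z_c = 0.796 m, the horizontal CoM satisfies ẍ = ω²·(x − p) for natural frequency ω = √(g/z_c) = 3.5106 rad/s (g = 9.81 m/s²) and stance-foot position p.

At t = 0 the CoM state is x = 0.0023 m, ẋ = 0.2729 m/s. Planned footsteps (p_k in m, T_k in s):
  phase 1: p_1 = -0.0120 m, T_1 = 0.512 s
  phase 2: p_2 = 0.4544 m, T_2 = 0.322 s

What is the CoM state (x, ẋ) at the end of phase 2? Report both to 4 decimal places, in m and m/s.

phase 1: p=-0.0120, T=0.512, ωT=1.797427, cosh=3.099914, sinh=2.934189; start (x,ẋ)=(0.002300, 0.272900) → end (x,ẋ)=(0.260421, 0.993267)
phase 2: p=0.4544, T=0.322, ωT=1.130413, cosh=1.709918, sinh=1.387018; start (x,ẋ)=(0.260421, 0.993267) → end (x,ẋ)=(0.515146, 0.753870)

x = 0.5151, ẋ = 0.7539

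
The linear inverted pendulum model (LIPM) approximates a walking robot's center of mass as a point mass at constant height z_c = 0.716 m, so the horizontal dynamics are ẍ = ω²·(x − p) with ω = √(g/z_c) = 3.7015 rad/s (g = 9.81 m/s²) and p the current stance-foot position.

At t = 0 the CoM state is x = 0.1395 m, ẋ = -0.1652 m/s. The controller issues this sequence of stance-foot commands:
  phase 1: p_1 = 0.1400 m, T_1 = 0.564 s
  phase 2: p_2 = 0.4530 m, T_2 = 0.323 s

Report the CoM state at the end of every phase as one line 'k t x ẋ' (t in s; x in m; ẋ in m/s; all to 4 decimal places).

phase 1: p=0.1400, T=0.564, ωT=2.087646, cosh=4.094942, sinh=3.970964; start (x,ẋ)=(0.139500, -0.165200) → end (x,ẋ)=(-0.039274, -0.683834)
phase 2: p=0.4530, T=0.323, ωT=1.195585, cosh=1.804008, sinh=1.501481; start (x,ẋ)=(-0.039274, -0.683834) → end (x,ẋ)=(-0.712457, -3.969567)

1 0.5640 -0.0393 -0.6838
2 0.8870 -0.7125 -3.9696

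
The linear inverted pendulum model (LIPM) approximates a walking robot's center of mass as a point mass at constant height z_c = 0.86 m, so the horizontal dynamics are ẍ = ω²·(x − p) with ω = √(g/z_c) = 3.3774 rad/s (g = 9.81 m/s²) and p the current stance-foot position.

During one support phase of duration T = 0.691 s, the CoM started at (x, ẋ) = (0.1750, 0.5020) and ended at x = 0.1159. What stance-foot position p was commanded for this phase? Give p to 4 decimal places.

p = 0.3696

ωT = 3.3774·0.691 = 2.333783; cosh(ωT) = 5.206915, sinh(ωT) = 5.109986
x(T) = p + (x₀−p)·cosh(ωT) + (ẋ₀/ω)·sinh(ωT) ⇒ p·(1 − cosh) = x(T) − x₀·cosh − (ẋ₀/ω)·sinh
numerator   = 0.1159 − (0.1750)·5.206915 − (0.5020/3.3774)·5.109986 = -1.554833
denominator = 1 − 5.206915 = -4.206915
p = -1.554833 / -4.206915 = 0.3696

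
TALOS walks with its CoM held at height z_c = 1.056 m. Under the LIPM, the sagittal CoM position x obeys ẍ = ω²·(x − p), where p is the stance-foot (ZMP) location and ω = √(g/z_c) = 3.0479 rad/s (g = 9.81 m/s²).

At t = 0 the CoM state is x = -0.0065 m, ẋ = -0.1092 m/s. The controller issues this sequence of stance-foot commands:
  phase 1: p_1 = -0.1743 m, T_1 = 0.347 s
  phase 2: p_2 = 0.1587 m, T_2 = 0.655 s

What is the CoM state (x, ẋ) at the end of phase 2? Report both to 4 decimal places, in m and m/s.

phase 1: p=-0.1743, T=0.347, ωT=1.057621, cosh=1.613397, sinh=1.266116; start (x,ẋ)=(-0.006500, -0.109200) → end (x,ẋ)=(0.051066, 0.471356)
phase 2: p=0.1587, T=0.655, ωT=1.996374, cosh=3.749071, sinh=3.613244; start (x,ẋ)=(0.051066, 0.471356) → end (x,ẋ)=(0.313958, 0.581793)

x = 0.3140, ẋ = 0.5818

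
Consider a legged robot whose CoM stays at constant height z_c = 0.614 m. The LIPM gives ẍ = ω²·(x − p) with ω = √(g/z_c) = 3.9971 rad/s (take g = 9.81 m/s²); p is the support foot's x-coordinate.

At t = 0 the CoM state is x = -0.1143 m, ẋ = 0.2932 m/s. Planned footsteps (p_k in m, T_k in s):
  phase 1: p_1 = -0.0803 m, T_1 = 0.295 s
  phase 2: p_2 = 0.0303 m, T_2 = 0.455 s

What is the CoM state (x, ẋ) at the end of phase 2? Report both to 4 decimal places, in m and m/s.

phase 1: p=-0.0803, T=0.295, ωT=1.179145, cosh=1.779567, sinh=1.472025; start (x,ẋ)=(-0.114300, 0.293200) → end (x,ẋ)=(-0.032828, 0.321719)
phase 2: p=0.0303, T=0.455, ωT=1.818681, cosh=3.162980, sinh=3.000740; start (x,ẋ)=(-0.032828, 0.321719) → end (x,ẋ)=(0.072152, 0.260421)

x = 0.0722, ẋ = 0.2604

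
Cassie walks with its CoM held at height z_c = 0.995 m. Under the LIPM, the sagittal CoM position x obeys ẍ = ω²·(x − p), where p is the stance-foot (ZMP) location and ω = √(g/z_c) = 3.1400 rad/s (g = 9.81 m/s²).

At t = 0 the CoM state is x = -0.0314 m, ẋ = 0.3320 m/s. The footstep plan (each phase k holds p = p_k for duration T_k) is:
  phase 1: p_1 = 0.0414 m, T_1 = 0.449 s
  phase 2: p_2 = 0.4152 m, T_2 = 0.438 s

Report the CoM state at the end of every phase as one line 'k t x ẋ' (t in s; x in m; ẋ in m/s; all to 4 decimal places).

1 0.4490 0.0870 0.2802
2 0.8870 -0.1102 -1.3185

phase 1: p=0.0414, T=0.449, ωT=1.409860, cosh=2.169780, sinh=1.925602; start (x,ẋ)=(-0.031400, 0.332000) → end (x,ẋ)=(0.087039, 0.280190)
phase 2: p=0.4152, T=0.438, ωT=1.375320, cosh=2.104551, sinh=1.851792; start (x,ẋ)=(0.087039, 0.280190) → end (x,ẋ)=(-0.110192, -1.318462)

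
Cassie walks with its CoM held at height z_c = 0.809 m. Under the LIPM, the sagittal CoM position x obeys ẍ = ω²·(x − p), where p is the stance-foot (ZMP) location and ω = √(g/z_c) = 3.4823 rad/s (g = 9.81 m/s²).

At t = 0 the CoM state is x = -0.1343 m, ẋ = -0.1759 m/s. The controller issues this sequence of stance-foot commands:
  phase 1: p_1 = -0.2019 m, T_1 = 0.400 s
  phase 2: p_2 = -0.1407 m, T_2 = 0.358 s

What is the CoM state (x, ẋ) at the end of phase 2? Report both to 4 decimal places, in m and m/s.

x = -0.1321, ẋ = 0.0620

phase 1: p=-0.2019, T=0.400, ωT=1.392920, cosh=2.137470, sinh=1.889121; start (x,ẋ)=(-0.134300, -0.175900) → end (x,ẋ)=(-0.152831, 0.068725)
phase 2: p=-0.1407, T=0.358, ωT=1.246663, cosh=1.883089, sinh=1.595627; start (x,ẋ)=(-0.152831, 0.068725) → end (x,ẋ)=(-0.132054, 0.062007)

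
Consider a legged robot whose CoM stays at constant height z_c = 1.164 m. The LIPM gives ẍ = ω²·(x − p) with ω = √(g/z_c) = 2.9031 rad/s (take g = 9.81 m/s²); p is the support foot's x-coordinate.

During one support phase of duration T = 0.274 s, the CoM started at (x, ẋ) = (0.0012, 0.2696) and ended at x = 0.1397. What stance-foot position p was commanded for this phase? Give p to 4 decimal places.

p = -0.1685

ωT = 2.9031·0.274 = 0.795449; cosh(ωT) = 1.333407, sinh(ωT) = 0.882029
x(T) = p + (x₀−p)·cosh(ωT) + (ẋ₀/ω)·sinh(ωT) ⇒ p·(1 − cosh) = x(T) − x₀·cosh − (ẋ₀/ω)·sinh
numerator   = 0.1397 − (0.0012)·1.333407 − (0.2696/2.9031)·0.882029 = 0.056189
denominator = 1 − 1.333407 = -0.333407
p = 0.056189 / -0.333407 = -0.1685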